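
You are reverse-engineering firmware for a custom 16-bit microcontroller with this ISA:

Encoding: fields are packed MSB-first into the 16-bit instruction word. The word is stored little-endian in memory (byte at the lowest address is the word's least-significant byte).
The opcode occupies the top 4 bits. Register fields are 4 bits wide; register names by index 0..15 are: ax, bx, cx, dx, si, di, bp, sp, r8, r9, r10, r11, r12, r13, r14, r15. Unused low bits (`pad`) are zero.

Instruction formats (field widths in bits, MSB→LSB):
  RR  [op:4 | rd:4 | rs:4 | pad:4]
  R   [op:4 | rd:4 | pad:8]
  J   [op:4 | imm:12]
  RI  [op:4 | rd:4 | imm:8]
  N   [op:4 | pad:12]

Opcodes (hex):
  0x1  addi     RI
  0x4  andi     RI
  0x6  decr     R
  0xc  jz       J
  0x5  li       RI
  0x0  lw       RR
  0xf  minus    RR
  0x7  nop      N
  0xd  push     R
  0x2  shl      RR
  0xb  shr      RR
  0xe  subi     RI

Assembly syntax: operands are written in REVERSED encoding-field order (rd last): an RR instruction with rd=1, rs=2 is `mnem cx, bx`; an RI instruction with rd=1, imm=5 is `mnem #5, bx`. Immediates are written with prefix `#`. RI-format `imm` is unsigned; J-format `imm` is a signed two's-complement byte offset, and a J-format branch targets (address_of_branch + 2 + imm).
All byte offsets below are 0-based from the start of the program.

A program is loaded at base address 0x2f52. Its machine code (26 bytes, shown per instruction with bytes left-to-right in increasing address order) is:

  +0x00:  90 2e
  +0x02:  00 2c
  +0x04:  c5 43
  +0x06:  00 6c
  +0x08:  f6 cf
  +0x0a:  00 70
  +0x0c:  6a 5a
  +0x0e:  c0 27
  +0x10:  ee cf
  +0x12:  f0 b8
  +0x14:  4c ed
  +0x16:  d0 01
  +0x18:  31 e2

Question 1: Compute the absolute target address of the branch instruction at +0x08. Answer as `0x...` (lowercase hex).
0x2f52

off 0x08: read f6 cf as little → 0xcff6
  op=0xcff6>>12=0xc ⇒ jz (J)
  imm: (w>>0)&0xfff=0xff6 (s12→-10) → #-10
  target = base 0x2f52 + off 0x08 + 2 + imm -10 = 0x2f52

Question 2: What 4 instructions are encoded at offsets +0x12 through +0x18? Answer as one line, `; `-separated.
[12] f0 b8 → 0xb8f0
  op=0xb8f0>>12=0xb ⇒ shr (RR)
  [11:8] rd=8 = r8
  [7:4] rs=15 = r15
[14] 4c ed → 0xed4c
  op=0xed4c>>12=0xe ⇒ subi (RI)
  [11:8] rd=13 = r13
  [7:0] imm=76 = #76
[16] d0 01 → 0x01d0
  op=0x01d0>>12=0x0 ⇒ lw (RR)
  [11:8] rd=1 = bx
  [7:4] rs=13 = r13
[18] 31 e2 → 0xe231
  op=0xe231>>12=0xe ⇒ subi (RI)
  [11:8] rd=2 = cx
  [7:0] imm=49 = #49

shr r15, r8; subi #76, r13; lw r13, bx; subi #49, cx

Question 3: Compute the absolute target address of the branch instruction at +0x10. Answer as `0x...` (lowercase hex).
0x2f52

@+10  little-endian(ee cf) = 0xcfee
  opcode bits[15:12]=0xc: jz/J
  [11:0] imm=4078 (s12→-18) = #-18
  target = base 0x2f52 + off 0x10 + 2 + imm -18 = 0x2f52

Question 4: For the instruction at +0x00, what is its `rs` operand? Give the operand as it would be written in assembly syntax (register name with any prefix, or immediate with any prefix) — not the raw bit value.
[00] 90 2e → 0x2e90
  opcode bits[15:12]=0x2: shl/RR
  rd@[11:8]=0xe ⇒ r14
  rs@[7:4]=0x9 ⇒ r9

r9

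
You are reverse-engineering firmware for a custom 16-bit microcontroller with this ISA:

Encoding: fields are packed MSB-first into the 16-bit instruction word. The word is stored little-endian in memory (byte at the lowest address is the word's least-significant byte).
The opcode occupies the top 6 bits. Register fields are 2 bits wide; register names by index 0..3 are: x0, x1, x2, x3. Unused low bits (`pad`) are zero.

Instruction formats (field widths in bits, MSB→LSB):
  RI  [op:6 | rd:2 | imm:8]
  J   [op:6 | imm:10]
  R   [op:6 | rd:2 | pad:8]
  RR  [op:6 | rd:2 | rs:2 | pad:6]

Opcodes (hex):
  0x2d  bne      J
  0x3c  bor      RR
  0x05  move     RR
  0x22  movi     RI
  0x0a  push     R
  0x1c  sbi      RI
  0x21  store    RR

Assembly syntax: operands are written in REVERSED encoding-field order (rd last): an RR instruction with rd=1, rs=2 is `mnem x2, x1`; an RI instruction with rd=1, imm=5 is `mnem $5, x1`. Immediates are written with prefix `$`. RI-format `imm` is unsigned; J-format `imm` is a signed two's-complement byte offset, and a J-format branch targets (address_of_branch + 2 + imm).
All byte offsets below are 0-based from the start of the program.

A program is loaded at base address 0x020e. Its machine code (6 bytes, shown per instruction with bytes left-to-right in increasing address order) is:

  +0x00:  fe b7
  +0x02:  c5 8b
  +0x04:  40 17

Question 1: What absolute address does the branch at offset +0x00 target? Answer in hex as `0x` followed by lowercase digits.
off 0x00: read fe b7 as little → 0xb7fe
  opcode bits[15:10]=0x2d: bne/J
  [9:0] imm=1022 (s10→-2) = $-2
  target = base 0x020e + off 0x00 + 2 + imm -2 = 0x020e

0x020e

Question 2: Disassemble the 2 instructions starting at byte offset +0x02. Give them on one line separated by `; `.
[02] c5 8b → 0x8bc5
  top 6b → 0x22 → movi [RI]
  [9:8] rd=3 = x3
  [7:0] imm=197 = $197
[04] 40 17 → 0x1740
  top 6b → 0x5 → move [RR]
  [9:8] rd=3 = x3
  [7:6] rs=1 = x1

movi $197, x3; move x1, x3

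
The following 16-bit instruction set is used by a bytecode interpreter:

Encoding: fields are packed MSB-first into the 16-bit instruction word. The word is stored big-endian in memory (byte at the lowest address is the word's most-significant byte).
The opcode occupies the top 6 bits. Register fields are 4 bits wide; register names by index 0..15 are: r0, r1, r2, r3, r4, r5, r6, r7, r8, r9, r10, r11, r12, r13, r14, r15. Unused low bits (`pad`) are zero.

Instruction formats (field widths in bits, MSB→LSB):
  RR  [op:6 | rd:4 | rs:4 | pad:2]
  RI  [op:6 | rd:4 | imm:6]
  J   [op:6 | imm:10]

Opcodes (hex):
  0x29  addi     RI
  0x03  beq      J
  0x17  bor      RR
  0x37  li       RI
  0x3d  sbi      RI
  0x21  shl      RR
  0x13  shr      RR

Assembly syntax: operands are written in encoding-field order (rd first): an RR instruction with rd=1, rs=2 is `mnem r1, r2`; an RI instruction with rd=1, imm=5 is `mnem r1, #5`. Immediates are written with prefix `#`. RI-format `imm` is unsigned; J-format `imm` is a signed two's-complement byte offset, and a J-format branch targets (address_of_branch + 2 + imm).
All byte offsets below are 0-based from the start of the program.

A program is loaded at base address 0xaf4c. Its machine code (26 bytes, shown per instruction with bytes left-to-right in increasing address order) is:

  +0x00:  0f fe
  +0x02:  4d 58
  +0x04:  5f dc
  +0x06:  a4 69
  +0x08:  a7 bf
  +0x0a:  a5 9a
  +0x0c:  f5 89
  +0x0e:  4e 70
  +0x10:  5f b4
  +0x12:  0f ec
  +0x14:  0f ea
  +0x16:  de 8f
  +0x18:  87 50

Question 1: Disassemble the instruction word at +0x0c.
@+0c  big-endian(f5 89) = 0xf589
  opcode bits[15:10]=0x3d: sbi/RI
  [9:6] rd=6 = r6
  [5:0] imm=9 = #9

sbi r6, #9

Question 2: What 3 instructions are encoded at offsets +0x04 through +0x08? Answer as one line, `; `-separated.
off 0x04: read 5f dc as big → 0x5fdc
  opcode bits[15:10]=0x17: bor/RR
  [9:6] rd=15 = r15
  [5:2] rs=7 = r7
off 0x06: read a4 69 as big → 0xa469
  opcode bits[15:10]=0x29: addi/RI
  [9:6] rd=1 = r1
  [5:0] imm=41 = #41
off 0x08: read a7 bf as big → 0xa7bf
  opcode bits[15:10]=0x29: addi/RI
  [9:6] rd=14 = r14
  [5:0] imm=63 = #63

bor r15, r7; addi r1, #41; addi r14, #63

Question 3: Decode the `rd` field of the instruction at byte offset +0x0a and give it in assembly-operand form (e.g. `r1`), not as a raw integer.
r6

@+0a  big-endian(a5 9a) = 0xa59a
  op=0xa59a>>10=0x29 ⇒ addi (RI)
  [9:6] rd=6 = r6
  [5:0] imm=26 = #26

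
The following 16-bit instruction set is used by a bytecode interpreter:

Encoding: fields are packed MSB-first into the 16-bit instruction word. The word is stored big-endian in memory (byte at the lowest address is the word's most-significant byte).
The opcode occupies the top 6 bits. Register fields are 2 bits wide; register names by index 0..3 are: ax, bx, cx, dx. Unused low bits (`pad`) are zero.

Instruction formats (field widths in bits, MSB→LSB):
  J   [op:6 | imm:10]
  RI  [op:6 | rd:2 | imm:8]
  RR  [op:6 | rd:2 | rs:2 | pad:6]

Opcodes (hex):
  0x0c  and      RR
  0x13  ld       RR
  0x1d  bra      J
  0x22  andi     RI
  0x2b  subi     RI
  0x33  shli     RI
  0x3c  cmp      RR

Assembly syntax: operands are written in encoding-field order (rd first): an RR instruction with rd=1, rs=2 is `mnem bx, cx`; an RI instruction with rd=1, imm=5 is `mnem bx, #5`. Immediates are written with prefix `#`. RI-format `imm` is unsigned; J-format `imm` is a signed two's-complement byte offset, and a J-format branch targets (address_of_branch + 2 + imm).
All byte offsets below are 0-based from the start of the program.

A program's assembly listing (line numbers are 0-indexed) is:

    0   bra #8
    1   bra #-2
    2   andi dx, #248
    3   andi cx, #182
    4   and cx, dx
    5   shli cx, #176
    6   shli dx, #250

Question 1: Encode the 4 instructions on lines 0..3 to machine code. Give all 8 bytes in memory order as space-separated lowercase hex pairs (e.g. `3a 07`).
74 08 77 fe 8b f8 8a b6

0. bra fields op=0x1d:6|imm=8:10 → word 7408h → 74 08
1. bra fields op=0x1d:6|imm=-2:10 → word 77feh → 77 fe
2. andi fields op=0x22:6|rd=3:2|imm=248:8 → word 8bf8h → 8b f8
3. andi fields op=0x22:6|rd=2:2|imm=182:8 → word 8ab6h → 8a b6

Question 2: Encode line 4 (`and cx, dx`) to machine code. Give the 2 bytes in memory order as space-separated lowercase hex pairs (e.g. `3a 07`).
32 c0

line 4 (and): pack op=0xc:6|rd=2:2|rs=3:2|pad=0:6 = 0x32c0; big→ 32 c0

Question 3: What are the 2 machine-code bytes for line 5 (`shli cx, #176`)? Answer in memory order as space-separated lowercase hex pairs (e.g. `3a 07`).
ce b0

line 5 (shli): pack op=0x33:6|rd=2:2|imm=176:8 = 0xceb0; big→ ce b0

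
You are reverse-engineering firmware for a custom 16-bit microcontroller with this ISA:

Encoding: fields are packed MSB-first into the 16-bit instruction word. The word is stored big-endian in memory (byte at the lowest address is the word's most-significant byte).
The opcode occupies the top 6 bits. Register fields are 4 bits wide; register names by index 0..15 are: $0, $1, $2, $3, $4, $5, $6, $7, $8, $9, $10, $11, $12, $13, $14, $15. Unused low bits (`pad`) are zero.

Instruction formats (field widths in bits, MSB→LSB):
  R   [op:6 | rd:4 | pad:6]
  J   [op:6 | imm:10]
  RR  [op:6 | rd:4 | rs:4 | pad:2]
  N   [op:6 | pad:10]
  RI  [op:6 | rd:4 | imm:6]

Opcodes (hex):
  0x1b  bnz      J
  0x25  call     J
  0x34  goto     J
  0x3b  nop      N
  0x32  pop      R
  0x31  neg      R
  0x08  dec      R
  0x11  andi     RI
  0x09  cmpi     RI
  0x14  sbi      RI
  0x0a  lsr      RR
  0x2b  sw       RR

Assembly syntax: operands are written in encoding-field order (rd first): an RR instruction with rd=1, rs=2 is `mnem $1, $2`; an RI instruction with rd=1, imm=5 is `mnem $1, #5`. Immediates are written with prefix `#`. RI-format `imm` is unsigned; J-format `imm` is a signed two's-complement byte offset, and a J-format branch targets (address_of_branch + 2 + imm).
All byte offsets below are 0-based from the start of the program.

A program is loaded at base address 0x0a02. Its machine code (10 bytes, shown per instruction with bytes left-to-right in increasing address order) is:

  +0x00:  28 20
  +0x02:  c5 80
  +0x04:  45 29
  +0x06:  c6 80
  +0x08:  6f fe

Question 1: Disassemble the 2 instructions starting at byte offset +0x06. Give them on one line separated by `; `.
@+06  big-endian(c6 80) = 0xc680
  op=0xc680>>10=0x31 ⇒ neg (R)
  rd@[9:6]=0xa ⇒ $10
@+08  big-endian(6f fe) = 0x6ffe
  op=0x6ffe>>10=0x1b ⇒ bnz (J)
  imm@[9:0]=0x3fe (s10→-2) ⇒ #-2

neg $10; bnz #-2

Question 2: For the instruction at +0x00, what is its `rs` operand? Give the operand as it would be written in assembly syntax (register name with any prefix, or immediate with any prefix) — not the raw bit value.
[00] 28 20 → 0x2820
  op=0x2820>>10=0xa ⇒ lsr (RR)
  rd: (w>>6)&0xf=0x0 → $0
  rs: (w>>2)&0xf=0x8 → $8

$8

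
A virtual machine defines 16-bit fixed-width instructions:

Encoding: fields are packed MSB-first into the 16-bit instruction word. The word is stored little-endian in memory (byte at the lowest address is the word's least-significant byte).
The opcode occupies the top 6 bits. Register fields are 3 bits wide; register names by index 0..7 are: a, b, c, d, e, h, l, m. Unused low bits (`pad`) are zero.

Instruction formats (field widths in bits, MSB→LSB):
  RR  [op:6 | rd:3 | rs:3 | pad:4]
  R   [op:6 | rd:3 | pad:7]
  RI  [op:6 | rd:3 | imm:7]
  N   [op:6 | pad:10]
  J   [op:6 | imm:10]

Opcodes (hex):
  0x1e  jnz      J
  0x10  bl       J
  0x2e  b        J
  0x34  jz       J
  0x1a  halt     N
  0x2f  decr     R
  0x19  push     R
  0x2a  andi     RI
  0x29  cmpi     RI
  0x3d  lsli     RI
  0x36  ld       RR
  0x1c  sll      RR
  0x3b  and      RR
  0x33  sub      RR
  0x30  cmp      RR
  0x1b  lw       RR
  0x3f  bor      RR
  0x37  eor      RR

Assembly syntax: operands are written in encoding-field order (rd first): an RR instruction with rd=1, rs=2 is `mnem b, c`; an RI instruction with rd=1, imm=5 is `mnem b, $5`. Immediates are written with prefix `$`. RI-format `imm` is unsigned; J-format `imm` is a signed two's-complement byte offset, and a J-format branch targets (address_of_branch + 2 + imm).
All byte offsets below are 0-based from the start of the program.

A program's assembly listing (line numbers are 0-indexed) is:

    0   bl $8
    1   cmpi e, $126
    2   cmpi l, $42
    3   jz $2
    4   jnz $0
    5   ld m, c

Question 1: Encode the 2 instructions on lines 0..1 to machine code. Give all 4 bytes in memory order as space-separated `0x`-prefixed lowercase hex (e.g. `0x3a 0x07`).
0x08 0x40 0x7e 0xa6

L0: bl op=0x10:6|imm=8:10 ⇒ 0x4008 ⇒ little 08 40
L1: cmpi op=0x29:6|rd=4:3|imm=126:7 ⇒ 0xa67e ⇒ little 7e a6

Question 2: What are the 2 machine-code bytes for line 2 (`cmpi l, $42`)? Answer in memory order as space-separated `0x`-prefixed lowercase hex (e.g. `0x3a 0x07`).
L2: cmpi op=0x29:6|rd=6:3|imm=42:7 ⇒ 0xa72a ⇒ little 2a a7

0x2a 0xa7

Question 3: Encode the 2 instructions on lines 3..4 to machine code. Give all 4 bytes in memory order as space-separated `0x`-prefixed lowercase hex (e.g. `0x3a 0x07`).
L3: jz op=0x34:6|imm=2:10 ⇒ 0xd002 ⇒ little 02 d0
L4: jnz op=0x1e:6|imm=0:10 ⇒ 0x7800 ⇒ little 00 78

0x02 0xd0 0x00 0x78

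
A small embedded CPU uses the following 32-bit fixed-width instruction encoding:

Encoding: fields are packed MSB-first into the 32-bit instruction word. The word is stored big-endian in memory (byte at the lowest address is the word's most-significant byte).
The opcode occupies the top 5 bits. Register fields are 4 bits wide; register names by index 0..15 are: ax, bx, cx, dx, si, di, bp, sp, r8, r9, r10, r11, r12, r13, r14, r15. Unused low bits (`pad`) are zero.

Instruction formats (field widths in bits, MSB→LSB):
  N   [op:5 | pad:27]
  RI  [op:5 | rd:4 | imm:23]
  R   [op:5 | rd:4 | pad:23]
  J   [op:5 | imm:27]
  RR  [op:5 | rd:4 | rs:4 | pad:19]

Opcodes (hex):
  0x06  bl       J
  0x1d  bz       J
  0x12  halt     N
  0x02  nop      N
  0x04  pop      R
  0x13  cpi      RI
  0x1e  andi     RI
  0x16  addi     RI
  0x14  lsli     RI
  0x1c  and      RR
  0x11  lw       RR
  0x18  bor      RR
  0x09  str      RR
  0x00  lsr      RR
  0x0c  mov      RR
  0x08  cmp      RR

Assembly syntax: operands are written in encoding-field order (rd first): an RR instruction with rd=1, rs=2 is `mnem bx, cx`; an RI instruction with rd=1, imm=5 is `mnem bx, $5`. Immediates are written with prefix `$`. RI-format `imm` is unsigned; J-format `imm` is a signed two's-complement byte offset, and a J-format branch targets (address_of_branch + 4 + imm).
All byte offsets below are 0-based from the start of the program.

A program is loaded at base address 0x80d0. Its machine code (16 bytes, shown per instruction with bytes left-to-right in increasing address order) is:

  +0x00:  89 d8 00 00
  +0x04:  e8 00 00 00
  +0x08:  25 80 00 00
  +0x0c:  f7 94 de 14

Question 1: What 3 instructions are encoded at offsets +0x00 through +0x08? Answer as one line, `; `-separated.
@+00  big-endian(89 d8 00 00) = 0x89d80000
  opcode bits[31:27]=0x11: lw/RR
  rd@[26:23]=0x3 ⇒ dx
  rs@[22:19]=0xb ⇒ r11
@+04  big-endian(e8 00 00 00) = 0xe8000000
  opcode bits[31:27]=0x1d: bz/J
  imm@[26:0]=0x0 ⇒ $0
@+08  big-endian(25 80 00 00) = 0x25800000
  opcode bits[31:27]=0x4: pop/R
  rd@[26:23]=0xb ⇒ r11

lw dx, r11; bz $0; pop r11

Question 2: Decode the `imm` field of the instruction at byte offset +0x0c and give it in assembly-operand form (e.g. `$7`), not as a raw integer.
$1367572

+0x0c: f7 94 de 14 ⇒ word 0xf794de14 (big)
  op=0xf794de14>>27=0x1e ⇒ andi (RI)
  rd: (w>>23)&0xf=0xf → r15
  imm: (w>>0)&0x7fffff=0x14de14 → $1367572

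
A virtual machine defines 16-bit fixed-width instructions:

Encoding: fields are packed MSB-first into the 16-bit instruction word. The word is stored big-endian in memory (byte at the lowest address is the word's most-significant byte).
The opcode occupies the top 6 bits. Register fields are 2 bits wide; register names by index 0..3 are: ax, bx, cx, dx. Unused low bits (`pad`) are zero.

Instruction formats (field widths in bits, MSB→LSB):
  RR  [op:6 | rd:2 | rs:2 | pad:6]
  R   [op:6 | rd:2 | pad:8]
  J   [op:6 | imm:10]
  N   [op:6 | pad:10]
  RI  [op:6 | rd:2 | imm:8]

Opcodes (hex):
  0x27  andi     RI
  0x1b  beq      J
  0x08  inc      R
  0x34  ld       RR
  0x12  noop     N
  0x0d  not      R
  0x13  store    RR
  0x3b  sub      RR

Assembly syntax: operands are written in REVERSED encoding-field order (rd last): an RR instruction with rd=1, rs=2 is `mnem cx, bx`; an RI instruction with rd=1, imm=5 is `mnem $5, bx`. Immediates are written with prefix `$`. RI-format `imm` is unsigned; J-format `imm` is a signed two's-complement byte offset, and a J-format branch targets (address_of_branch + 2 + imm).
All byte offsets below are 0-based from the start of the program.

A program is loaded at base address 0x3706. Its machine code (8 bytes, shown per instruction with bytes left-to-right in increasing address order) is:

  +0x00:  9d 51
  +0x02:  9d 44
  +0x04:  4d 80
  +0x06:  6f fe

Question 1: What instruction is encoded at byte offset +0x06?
beq $-2

off 0x06: read 6f fe as big → 0x6ffe
  op=0x6ffe>>10=0x1b ⇒ beq (J)
  imm: (w>>0)&0x3ff=0x3fe (s10→-2) → $-2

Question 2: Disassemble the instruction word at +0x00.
@+00  big-endian(9d 51) = 0x9d51
  op=0x9d51>>10=0x27 ⇒ andi (RI)
  rd@[9:8]=0x1 ⇒ bx
  imm@[7:0]=0x51 ⇒ $81

andi $81, bx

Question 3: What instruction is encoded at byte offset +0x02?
andi $68, bx

@+02  big-endian(9d 44) = 0x9d44
  opcode bits[15:10]=0x27: andi/RI
  rd: (w>>8)&0x3=0x1 → bx
  imm: (w>>0)&0xff=0x44 → $68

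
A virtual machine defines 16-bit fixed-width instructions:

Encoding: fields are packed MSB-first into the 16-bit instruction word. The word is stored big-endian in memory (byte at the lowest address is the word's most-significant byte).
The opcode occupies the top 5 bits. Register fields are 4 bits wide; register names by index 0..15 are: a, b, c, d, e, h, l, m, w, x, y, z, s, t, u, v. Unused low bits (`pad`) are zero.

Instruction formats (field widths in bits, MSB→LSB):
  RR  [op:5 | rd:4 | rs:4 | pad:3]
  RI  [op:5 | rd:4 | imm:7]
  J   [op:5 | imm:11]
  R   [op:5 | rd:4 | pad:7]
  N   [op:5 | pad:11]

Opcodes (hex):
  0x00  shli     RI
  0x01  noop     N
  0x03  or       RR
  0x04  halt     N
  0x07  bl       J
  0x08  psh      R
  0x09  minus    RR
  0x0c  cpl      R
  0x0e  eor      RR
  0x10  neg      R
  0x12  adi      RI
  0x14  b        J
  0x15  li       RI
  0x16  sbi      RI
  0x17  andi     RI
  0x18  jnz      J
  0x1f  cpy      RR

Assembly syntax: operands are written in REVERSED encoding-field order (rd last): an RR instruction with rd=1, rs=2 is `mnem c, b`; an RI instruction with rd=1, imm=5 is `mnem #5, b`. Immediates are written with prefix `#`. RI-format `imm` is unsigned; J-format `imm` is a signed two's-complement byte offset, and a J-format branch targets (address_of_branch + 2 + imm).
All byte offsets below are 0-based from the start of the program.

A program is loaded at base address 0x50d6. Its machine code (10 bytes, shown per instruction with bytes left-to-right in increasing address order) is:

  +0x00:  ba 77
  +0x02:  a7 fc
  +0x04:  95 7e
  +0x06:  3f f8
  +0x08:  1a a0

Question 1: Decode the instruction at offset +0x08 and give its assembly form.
[08] 1a a0 → 0x1aa0
  opcode bits[15:11]=0x3: or/RR
  [10:7] rd=5 = h
  [6:3] rs=4 = e

or e, h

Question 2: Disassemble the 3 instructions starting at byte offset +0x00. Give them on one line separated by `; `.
[00] ba 77 → 0xba77
  top 5b → 0x17 → andi [RI]
  [10:7] rd=4 = e
  [6:0] imm=119 = #119
[02] a7 fc → 0xa7fc
  top 5b → 0x14 → b [J]
  [10:0] imm=2044 (s11→-4) = #-4
[04] 95 7e → 0x957e
  top 5b → 0x12 → adi [RI]
  [10:7] rd=10 = y
  [6:0] imm=126 = #126

andi #119, e; b #-4; adi #126, y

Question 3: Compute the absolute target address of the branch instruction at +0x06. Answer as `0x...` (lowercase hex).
@+06  big-endian(3f f8) = 0x3ff8
  opcode bits[15:11]=0x7: bl/J
  imm@[10:0]=0x7f8 (s11→-8) ⇒ #-8
  target = base 0x50d6 + off 0x06 + 2 + imm -8 = 0x50d6

0x50d6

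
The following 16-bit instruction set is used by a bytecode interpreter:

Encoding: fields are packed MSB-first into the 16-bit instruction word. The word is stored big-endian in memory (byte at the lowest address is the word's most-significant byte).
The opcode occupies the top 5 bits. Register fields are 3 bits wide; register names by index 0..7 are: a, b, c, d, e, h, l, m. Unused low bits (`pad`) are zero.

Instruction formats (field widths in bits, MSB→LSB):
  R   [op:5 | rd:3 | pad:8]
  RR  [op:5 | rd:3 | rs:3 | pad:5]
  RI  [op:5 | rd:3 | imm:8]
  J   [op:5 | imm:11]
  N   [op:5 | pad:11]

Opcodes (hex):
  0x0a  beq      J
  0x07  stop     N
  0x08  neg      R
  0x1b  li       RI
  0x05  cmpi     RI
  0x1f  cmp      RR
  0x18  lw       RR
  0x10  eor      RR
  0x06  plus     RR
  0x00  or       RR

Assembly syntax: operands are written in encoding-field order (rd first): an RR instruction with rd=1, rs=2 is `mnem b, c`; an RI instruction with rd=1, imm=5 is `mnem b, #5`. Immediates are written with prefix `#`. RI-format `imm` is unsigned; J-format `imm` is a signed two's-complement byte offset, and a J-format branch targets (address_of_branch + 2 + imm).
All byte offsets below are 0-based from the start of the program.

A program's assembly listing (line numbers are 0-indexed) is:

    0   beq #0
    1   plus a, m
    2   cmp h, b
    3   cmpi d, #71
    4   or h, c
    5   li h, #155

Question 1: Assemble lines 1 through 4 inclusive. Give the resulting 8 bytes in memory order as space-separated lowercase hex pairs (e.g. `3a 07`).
30 e0 fd 20 2b 47 05 40

line 1 (plus): pack op=0x6:5|rd=0:3|rs=7:3|pad=0:5 = 0x30e0; big→ 30 e0
line 2 (cmp): pack op=0x1f:5|rd=5:3|rs=1:3|pad=0:5 = 0xfd20; big→ fd 20
line 3 (cmpi): pack op=0x5:5|rd=3:3|imm=71:8 = 0x2b47; big→ 2b 47
line 4 (or): pack op=0x0:5|rd=5:3|rs=2:3|pad=0:5 = 0x0540; big→ 05 40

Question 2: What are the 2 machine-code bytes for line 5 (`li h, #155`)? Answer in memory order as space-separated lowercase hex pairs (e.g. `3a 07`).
dd 9b

line 5 (li): pack op=0x1b:5|rd=5:3|imm=155:8 = 0xdd9b; big→ dd 9b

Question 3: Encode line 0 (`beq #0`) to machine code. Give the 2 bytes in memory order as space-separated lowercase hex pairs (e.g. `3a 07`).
50 00

line 0 (beq): pack op=0xa:5|imm=0:11 = 0x5000; big→ 50 00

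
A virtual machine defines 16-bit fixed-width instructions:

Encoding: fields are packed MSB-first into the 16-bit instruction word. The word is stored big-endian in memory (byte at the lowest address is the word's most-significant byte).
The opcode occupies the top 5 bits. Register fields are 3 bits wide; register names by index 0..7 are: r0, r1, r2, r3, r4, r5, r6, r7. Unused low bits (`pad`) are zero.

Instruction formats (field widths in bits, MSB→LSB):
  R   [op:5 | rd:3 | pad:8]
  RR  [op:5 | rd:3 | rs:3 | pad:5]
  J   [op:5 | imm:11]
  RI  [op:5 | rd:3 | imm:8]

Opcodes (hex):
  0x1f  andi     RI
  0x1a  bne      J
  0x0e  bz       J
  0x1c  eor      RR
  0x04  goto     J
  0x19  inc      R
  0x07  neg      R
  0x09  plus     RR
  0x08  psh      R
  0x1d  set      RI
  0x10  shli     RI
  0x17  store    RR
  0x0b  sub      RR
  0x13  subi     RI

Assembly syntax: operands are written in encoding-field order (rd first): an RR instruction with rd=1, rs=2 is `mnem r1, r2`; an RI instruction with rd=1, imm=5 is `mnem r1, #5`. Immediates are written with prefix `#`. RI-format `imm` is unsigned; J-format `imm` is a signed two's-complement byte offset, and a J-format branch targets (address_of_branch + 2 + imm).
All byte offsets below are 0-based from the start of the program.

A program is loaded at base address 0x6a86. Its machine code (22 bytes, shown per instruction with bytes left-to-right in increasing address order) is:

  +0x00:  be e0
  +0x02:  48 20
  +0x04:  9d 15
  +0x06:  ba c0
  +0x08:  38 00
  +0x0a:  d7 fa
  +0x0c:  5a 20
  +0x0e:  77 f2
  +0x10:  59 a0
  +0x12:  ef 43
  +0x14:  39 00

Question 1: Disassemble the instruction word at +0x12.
set r7, #67

off 0x12: read ef 43 as big → 0xef43
  opcode bits[15:11]=0x1d: set/RI
  rd: (w>>8)&0x7=0x7 → r7
  imm: (w>>0)&0xff=0x43 → #67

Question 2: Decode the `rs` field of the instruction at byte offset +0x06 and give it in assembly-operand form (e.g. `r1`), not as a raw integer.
r6

@+06  big-endian(ba c0) = 0xbac0
  opcode bits[15:11]=0x17: store/RR
  [10:8] rd=2 = r2
  [7:5] rs=6 = r6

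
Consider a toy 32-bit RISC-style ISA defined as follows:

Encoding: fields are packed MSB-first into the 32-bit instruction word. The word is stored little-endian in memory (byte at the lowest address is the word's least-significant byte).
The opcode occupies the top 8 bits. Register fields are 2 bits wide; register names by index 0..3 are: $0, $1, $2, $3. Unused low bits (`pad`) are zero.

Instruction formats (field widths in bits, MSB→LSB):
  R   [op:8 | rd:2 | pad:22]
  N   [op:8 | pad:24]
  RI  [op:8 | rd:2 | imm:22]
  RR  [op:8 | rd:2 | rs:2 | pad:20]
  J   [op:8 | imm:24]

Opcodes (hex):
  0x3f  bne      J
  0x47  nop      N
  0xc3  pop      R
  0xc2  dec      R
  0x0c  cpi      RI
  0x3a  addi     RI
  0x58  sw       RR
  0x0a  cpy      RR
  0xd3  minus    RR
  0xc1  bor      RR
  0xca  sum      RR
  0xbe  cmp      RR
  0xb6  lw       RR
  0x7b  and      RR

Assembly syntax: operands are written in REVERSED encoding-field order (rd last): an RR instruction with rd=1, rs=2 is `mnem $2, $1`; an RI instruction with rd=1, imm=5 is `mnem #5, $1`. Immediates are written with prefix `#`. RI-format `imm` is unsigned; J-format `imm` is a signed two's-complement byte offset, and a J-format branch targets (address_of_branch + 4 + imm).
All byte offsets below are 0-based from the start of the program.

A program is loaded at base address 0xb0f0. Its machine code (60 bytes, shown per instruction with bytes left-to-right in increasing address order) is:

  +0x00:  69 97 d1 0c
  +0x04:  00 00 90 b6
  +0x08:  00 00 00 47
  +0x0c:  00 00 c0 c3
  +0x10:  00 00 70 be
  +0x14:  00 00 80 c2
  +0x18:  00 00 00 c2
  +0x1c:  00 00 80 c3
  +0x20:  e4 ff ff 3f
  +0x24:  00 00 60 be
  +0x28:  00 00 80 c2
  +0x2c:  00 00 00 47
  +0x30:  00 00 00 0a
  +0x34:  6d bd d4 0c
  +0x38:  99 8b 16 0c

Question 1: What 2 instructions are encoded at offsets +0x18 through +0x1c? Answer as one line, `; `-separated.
dec $0; pop $2

@+18  little-endian(00 00 00 c2) = 0xc2000000
  opcode bits[31:24]=0xc2: dec/R
  rd@[23:22]=0x0 ⇒ $0
@+1c  little-endian(00 00 80 c3) = 0xc3800000
  opcode bits[31:24]=0xc3: pop/R
  rd@[23:22]=0x2 ⇒ $2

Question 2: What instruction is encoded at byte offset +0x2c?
nop

[2c] 00 00 00 47 → 0x47000000
  opcode bits[31:24]=0x47: nop/N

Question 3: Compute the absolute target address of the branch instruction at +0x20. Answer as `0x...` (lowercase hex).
0xb0f8

+0x20: e4 ff ff 3f ⇒ word 0x3fffffe4 (little)
  top 8b → 0x3f → bne [J]
  imm: (w>>0)&0xffffff=0xffffe4 (s24→-28) → #-28
  target = base 0xb0f0 + off 0x20 + 4 + imm -28 = 0xb0f8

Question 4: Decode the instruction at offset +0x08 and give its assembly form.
+0x08: 00 00 00 47 ⇒ word 0x47000000 (little)
  opcode bits[31:24]=0x47: nop/N

nop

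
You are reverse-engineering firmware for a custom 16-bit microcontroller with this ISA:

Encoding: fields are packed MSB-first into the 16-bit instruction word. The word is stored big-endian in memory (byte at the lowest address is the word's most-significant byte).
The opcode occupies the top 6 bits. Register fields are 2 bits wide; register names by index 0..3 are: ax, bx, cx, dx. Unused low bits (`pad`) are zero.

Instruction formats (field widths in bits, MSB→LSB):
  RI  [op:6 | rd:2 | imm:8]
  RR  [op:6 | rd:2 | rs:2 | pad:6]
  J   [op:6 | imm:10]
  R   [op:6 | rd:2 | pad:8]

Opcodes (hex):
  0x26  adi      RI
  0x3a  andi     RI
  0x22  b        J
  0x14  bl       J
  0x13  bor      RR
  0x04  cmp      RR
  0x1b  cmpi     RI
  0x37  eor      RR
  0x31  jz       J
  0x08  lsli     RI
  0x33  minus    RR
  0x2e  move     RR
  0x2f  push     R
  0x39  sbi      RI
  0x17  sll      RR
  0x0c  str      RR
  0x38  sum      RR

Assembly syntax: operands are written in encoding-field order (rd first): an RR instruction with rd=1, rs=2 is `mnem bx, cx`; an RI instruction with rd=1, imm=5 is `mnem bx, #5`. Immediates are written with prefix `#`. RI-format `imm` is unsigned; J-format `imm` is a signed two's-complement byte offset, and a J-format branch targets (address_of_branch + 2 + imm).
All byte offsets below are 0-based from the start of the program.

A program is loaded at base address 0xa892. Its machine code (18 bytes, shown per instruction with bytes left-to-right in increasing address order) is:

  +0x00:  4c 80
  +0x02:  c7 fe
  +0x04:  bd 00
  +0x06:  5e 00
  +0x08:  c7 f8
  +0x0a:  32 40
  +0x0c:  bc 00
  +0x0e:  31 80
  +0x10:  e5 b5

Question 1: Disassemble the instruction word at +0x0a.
str cx, bx

+0x0a: 32 40 ⇒ word 0x3240 (big)
  op=0x3240>>10=0xc ⇒ str (RR)
  rd: (w>>8)&0x3=0x2 → cx
  rs: (w>>6)&0x3=0x1 → bx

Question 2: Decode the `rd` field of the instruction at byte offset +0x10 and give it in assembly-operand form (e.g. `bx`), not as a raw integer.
bx

off 0x10: read e5 b5 as big → 0xe5b5
  top 6b → 0x39 → sbi [RI]
  [9:8] rd=1 = bx
  [7:0] imm=181 = #181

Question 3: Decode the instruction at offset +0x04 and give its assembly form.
push bx

[04] bd 00 → 0xbd00
  op=0xbd00>>10=0x2f ⇒ push (R)
  rd@[9:8]=0x1 ⇒ bx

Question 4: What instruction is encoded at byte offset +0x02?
@+02  big-endian(c7 fe) = 0xc7fe
  op=0xc7fe>>10=0x31 ⇒ jz (J)
  [9:0] imm=1022 (s10→-2) = #-2

jz #-2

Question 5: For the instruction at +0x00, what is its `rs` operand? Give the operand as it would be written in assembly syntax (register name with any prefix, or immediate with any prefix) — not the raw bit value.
off 0x00: read 4c 80 as big → 0x4c80
  op=0x4c80>>10=0x13 ⇒ bor (RR)
  rd: (w>>8)&0x3=0x0 → ax
  rs: (w>>6)&0x3=0x2 → cx

cx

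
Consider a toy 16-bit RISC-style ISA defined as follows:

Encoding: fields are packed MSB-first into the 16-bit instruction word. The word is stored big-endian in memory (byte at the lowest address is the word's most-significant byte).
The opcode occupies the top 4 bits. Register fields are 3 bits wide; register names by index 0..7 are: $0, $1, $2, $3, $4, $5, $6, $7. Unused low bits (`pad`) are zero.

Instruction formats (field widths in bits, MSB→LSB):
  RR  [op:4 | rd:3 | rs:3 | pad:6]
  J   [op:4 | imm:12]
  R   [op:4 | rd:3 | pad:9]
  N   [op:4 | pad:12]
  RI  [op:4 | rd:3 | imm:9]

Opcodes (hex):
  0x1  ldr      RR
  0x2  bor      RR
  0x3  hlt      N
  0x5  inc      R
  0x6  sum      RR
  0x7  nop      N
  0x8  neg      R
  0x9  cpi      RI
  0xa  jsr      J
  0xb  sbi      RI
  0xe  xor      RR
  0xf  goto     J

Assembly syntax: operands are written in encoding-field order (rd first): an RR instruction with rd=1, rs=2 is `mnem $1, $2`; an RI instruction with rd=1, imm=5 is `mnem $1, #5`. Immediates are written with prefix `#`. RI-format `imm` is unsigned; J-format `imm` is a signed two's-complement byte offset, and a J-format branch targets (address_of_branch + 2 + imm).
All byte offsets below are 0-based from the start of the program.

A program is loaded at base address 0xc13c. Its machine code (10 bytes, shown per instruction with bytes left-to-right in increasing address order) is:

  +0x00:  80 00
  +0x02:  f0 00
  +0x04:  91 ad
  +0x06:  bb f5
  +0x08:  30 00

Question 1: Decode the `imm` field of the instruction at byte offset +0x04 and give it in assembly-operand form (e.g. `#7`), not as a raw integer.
+0x04: 91 ad ⇒ word 0x91ad (big)
  op=0x91ad>>12=0x9 ⇒ cpi (RI)
  rd@[11:9]=0x0 ⇒ $0
  imm@[8:0]=0x1ad ⇒ #429

#429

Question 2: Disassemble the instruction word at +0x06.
+0x06: bb f5 ⇒ word 0xbbf5 (big)
  op=0xbbf5>>12=0xb ⇒ sbi (RI)
  rd: (w>>9)&0x7=0x5 → $5
  imm: (w>>0)&0x1ff=0x1f5 → #501

sbi $5, #501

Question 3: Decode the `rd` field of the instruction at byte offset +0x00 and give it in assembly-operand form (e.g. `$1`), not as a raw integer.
@+00  big-endian(80 00) = 0x8000
  top 4b → 0x8 → neg [R]
  rd: (w>>9)&0x7=0x0 → $0

$0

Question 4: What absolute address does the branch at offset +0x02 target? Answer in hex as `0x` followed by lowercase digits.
off 0x02: read f0 00 as big → 0xf000
  opcode bits[15:12]=0xf: goto/J
  imm: (w>>0)&0xfff=0x0 → #0
  target = base 0xc13c + off 0x02 + 2 + imm 0 = 0xc140

0xc140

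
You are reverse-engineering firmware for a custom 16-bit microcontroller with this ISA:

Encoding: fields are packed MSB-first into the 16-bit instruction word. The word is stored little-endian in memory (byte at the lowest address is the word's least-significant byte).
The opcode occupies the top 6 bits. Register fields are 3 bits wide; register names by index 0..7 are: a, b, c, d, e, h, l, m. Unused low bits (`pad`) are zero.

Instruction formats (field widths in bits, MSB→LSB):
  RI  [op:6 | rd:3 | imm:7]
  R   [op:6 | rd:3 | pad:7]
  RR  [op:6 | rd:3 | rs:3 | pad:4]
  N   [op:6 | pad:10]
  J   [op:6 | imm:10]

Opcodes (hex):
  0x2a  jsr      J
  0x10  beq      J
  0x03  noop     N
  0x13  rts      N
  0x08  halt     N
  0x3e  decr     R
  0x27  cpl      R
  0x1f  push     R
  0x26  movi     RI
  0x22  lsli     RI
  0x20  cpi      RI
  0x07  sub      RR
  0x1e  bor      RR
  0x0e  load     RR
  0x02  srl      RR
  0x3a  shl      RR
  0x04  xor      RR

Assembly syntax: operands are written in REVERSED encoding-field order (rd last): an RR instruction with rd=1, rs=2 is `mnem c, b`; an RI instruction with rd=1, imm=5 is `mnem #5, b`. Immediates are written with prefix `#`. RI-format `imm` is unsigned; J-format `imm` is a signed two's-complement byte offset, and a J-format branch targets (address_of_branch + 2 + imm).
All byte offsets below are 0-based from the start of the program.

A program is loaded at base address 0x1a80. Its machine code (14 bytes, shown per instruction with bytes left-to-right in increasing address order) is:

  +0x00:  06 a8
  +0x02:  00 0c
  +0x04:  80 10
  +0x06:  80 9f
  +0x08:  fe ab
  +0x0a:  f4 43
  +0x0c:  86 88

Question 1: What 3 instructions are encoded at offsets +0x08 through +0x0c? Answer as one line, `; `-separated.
[08] fe ab → 0xabfe
  op=0xabfe>>10=0x2a ⇒ jsr (J)
  imm@[9:0]=0x3fe (s10→-2) ⇒ #-2
[0a] f4 43 → 0x43f4
  op=0x43f4>>10=0x10 ⇒ beq (J)
  imm@[9:0]=0x3f4 (s10→-12) ⇒ #-12
[0c] 86 88 → 0x8886
  op=0x8886>>10=0x22 ⇒ lsli (RI)
  rd@[9:7]=0x1 ⇒ b
  imm@[6:0]=0x6 ⇒ #6

jsr #-2; beq #-12; lsli #6, b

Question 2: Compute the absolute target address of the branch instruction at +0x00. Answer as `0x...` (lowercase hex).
off 0x00: read 06 a8 as little → 0xa806
  top 6b → 0x2a → jsr [J]
  imm@[9:0]=0x6 ⇒ #6
  target = base 0x1a80 + off 0x00 + 2 + imm 6 = 0x1a88

0x1a88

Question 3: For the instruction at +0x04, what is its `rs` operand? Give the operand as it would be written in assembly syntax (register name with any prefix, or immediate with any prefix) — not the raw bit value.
@+04  little-endian(80 10) = 0x1080
  op=0x1080>>10=0x4 ⇒ xor (RR)
  rd@[9:7]=0x1 ⇒ b
  rs@[6:4]=0x0 ⇒ a

a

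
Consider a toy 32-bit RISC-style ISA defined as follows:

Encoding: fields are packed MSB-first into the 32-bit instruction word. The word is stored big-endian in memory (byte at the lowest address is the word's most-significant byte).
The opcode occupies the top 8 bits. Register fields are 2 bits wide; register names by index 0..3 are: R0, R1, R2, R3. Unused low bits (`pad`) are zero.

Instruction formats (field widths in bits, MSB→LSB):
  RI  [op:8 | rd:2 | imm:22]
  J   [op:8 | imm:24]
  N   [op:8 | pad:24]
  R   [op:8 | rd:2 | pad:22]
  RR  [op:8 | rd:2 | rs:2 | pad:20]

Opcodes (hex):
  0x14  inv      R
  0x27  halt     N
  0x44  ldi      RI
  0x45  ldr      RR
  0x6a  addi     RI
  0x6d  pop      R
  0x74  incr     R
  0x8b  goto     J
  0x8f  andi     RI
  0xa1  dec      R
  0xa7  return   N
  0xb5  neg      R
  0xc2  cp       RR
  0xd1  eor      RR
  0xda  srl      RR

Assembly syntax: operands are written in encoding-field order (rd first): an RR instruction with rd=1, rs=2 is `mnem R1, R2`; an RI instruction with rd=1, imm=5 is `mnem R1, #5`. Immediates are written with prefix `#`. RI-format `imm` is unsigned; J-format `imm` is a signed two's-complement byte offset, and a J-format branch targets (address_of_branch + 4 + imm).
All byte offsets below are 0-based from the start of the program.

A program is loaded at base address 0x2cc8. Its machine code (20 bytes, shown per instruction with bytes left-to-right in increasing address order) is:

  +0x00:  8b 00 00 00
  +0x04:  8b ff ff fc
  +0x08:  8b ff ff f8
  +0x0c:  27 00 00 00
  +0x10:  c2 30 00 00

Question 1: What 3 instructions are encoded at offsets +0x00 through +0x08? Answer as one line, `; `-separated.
goto #0; goto #-4; goto #-8

off 0x00: read 8b 00 00 00 as big → 0x8b000000
  opcode bits[31:24]=0x8b: goto/J
  [23:0] imm=0 = #0
off 0x04: read 8b ff ff fc as big → 0x8bfffffc
  opcode bits[31:24]=0x8b: goto/J
  [23:0] imm=16777212 (s24→-4) = #-4
off 0x08: read 8b ff ff f8 as big → 0x8bfffff8
  opcode bits[31:24]=0x8b: goto/J
  [23:0] imm=16777208 (s24→-8) = #-8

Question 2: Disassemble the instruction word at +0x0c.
+0x0c: 27 00 00 00 ⇒ word 0x27000000 (big)
  opcode bits[31:24]=0x27: halt/N

halt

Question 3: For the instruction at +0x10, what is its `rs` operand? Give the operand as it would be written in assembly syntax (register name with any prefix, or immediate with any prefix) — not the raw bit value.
R3

@+10  big-endian(c2 30 00 00) = 0xc2300000
  top 8b → 0xc2 → cp [RR]
  [23:22] rd=0 = R0
  [21:20] rs=3 = R3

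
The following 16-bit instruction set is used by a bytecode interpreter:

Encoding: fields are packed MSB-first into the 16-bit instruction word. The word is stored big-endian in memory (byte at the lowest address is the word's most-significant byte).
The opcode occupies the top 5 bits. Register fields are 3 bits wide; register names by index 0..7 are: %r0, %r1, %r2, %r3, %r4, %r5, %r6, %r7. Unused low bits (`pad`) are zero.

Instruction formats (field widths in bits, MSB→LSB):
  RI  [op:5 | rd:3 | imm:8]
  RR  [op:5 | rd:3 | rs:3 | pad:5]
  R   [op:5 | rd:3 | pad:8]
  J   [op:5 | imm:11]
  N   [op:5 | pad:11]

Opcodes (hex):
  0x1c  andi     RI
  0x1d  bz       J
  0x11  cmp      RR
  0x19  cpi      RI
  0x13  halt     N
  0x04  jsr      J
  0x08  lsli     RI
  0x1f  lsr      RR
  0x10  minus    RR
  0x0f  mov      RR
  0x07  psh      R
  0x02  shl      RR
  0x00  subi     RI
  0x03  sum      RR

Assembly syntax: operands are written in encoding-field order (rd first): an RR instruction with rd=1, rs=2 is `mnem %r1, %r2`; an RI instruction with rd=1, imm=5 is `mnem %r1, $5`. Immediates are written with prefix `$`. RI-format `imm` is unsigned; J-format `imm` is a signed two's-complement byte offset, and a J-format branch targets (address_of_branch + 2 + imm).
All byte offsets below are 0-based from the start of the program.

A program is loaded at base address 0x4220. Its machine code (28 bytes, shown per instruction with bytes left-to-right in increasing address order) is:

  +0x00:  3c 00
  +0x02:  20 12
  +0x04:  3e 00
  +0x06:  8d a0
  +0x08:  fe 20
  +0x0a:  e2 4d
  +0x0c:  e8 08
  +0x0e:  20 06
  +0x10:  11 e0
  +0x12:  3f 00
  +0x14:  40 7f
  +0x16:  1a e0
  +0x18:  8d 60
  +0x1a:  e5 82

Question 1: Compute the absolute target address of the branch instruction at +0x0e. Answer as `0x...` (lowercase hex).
@+0e  big-endian(20 06) = 0x2006
  op=0x2006>>11=0x4 ⇒ jsr (J)
  imm@[10:0]=0x6 ⇒ $6
  target = base 0x4220 + off 0x0e + 2 + imm 6 = 0x4236

0x4236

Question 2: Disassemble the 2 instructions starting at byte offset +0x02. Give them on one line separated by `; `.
+0x02: 20 12 ⇒ word 0x2012 (big)
  op=0x2012>>11=0x4 ⇒ jsr (J)
  imm@[10:0]=0x12 ⇒ $18
+0x04: 3e 00 ⇒ word 0x3e00 (big)
  op=0x3e00>>11=0x7 ⇒ psh (R)
  rd@[10:8]=0x6 ⇒ %r6

jsr $18; psh %r6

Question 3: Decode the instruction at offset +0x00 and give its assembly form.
psh %r4

[00] 3c 00 → 0x3c00
  opcode bits[15:11]=0x7: psh/R
  rd: (w>>8)&0x7=0x4 → %r4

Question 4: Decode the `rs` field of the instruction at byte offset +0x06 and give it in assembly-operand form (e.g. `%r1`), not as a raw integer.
+0x06: 8d a0 ⇒ word 0x8da0 (big)
  opcode bits[15:11]=0x11: cmp/RR
  [10:8] rd=5 = %r5
  [7:5] rs=5 = %r5

%r5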